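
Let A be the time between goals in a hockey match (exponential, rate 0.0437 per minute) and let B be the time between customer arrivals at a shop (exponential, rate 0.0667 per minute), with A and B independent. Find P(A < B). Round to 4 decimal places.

λ_1 = 0.0437, λ_2 = 0.0667.
For independent exponentials, P(A < B) = λ_1/(λ_1+λ_2) = 0.0437/0.1104 ≈ 0.3958.

0.3958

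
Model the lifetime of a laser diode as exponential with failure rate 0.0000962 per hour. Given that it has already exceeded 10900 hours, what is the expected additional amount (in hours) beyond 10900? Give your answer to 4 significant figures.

By memorylessness, the remaining amount past any threshold is again Exp(λ) with mean 1/λ = 10395 hours.

10400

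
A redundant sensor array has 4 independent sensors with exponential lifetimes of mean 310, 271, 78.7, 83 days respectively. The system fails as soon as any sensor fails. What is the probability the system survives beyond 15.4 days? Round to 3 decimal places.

The first failure time is exponential with rate Σλ_i = 1/310 + 1/271 + 1/78.7 + 1/83 = 0.0316705 per day.
P(min > 15.4) = e^(−0.0316705·15.4) = e^(−0.48773) ≈ 0.614.

0.614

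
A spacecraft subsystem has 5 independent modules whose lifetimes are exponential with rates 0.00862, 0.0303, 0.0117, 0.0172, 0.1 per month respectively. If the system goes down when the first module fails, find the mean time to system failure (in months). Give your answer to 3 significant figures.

5.96

The time to first failure is exponential with rate Σλ = 0.00862 + 0.0303 + 0.0117 + 0.0172 + 0.1 = 0.16782.
E[min] = 1/Σλ = 1/0.16782 = 5.95877 months.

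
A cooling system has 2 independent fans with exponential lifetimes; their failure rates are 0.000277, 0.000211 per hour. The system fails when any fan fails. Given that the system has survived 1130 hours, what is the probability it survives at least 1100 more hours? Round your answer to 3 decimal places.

Time to first failure ~ Exp(Σλ) with Σλ = 0.000488.
By memorylessness, P(T > 1130+1100 | T > 1130) = P(T > 1100) = e^(−0.000488·1100) ≈ 0.585.

0.585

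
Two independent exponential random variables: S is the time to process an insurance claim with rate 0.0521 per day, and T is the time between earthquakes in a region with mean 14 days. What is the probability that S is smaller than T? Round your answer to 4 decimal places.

λ_1 = 0.0521, λ_2 = 1/14 = 0.0714286.
For independent exponentials, P(S < T) = λ_1/(λ_1+λ_2) = 0.0521/0.123529 ≈ 0.4218.

0.4218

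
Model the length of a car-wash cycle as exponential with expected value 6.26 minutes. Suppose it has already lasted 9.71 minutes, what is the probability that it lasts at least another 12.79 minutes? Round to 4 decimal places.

The rate is λ = 1/6.26 = 0.159744 per minute.
The exponential is memoryless, so the remaining time is again Exp(λ): the condition X > 9.71 is irrelevant.
P(X > 12.79) = e^(−2.0431) ≈ 0.1296.

0.1296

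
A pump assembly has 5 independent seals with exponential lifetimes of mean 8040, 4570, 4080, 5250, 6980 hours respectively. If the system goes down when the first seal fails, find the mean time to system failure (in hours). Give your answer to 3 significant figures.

1080

The first failure time is exponential with rate Σλ_i = 1/8040 + 1/4570 + 1/4080 + 1/5250 + 1/6980 = 0.000922037 per hour.
E[min] = 1/Σλ = 1/0.000922037 = 1084.55 hours.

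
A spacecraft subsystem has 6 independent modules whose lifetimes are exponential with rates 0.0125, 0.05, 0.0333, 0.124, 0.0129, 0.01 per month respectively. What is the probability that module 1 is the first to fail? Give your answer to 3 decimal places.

0.052

The time to first failure is exponential with rate Σλ = 0.0125 + 0.05 + 0.0333 + 0.124 + 0.0129 + 0.01 = 0.2427.
P(module 1 first) = λ_1/Σλ = 0.0125/0.2427 ≈ 0.052.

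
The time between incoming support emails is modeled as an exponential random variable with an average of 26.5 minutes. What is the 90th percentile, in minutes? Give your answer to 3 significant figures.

61.0

The rate is λ = 1/26.5 = 0.0377358 per minute.
Set 1 − e^(−λt) = 0.9, so t = −ln(0.1)/λ = 2.3026/0.0377358 ≈ 61.0185 minutes.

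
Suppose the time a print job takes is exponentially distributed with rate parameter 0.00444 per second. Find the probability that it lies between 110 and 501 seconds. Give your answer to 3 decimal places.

P(110 < X < 501) = e^(−λ·110) − e^(−λ·501) = 0.61361 − 0.10813 ≈ 0.505.

0.505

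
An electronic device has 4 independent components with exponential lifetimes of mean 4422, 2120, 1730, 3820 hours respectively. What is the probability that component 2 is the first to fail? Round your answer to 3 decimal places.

Rates: λ_i = 1/mean_i → 0.000226142, 0.000471698, 0.000578035, 0.00026178; Σλ = 0.00153765.
P(component 2 first) = λ_2/Σλ = 0.000471698/0.00153765 ≈ 0.307.

0.307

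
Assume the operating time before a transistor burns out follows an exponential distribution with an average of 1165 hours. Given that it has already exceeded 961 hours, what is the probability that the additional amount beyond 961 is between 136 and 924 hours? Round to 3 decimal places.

The rate is λ = 1/1165 = 0.000858369 per hour.
Memoryless: the residual past 961 is again Exp(λ).
P(136 < residual < 924) = e^(−λ·136) − e^(−λ·924) = 0.88982 − 0.45243 ≈ 0.437.

0.437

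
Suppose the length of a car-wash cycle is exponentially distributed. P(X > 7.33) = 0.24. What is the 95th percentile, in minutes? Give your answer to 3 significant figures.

e^(−λ·7.33) = 0.24 ⇒ λ = −ln(0.24)/7.33 = 0.194695.
95th percentile: 1 − e^(−λt) = 0.95, t = −ln(0.05)/λ = 15.3868 minutes.

15.4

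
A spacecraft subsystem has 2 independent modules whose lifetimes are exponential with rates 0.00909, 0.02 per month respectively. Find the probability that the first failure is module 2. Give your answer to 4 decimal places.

The time to first failure is exponential with rate Σλ = 0.00909 + 0.02 = 0.02909.
P(module 2 first) = λ_2/Σλ = 0.02/0.02909 ≈ 0.6875.

0.6875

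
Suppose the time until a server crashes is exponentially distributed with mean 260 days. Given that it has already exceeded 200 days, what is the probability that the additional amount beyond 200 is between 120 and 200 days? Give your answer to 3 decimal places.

0.167

The rate is λ = 1/260 = 0.00384615 per day.
Memoryless: the residual past 200 is again Exp(λ).
P(120 < residual < 200) = e^(−λ·120) − e^(−λ·200) = 0.63031 − 0.46337 ≈ 0.167.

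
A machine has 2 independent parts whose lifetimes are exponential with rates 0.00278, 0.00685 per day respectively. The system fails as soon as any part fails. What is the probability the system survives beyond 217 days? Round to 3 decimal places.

0.124

The time to first failure is exponential with rate Σλ = 0.00278 + 0.00685 = 0.00963.
P(min > 217) = e^(−0.00963·217) = e^(−2.0897) ≈ 0.124.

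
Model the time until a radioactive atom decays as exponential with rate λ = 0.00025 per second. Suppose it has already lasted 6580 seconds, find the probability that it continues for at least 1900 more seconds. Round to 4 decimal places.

P(X > s+t | X > s) = e^(−λ(s+t))/e^(−λs) = e^(−λt), independent of s = 6580.
P(X > 1900) = e^(−0.475) ≈ 0.6219.

0.6219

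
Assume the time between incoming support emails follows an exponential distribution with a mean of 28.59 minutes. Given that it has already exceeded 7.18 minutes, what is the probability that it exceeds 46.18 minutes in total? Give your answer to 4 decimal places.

The rate is λ = 1/28.59 = 0.0349773 per minute.
P(X > s+t | X > s) = e^(−λ(s+t))/e^(−λs) = e^(−λt), independent of s = 7.18.
P(X > 39) = e^(−1.3641) ≈ 0.2556.

0.2556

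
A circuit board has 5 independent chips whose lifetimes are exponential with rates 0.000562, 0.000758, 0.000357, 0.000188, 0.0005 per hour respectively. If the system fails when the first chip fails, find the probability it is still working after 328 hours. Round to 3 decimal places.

The time to first failure is exponential with rate Σλ = 0.000562 + 0.000758 + 0.000357 + 0.000188 + 0.0005 = 0.002365.
P(min > 328) = e^(−0.002365·328) = e^(−0.77572) ≈ 0.460.

0.460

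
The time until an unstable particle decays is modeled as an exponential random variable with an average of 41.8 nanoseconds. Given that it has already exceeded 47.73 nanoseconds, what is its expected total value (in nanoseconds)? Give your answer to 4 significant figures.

The rate is λ = 1/41.8 = 0.0239234 per nanosecond.
By memorylessness, E[X | X > 47.73] = 47.73 + 1/λ = 47.73 + 41.8 = 89.53 nanoseconds.

89.53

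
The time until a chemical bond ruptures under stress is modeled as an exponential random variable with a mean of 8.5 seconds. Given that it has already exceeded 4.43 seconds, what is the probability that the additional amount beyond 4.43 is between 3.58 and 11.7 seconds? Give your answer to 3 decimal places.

The rate is λ = 1/8.5 = 0.117647 per second.
Memoryless: the residual past 4.43 is again Exp(λ).
P(3.58 < residual < 11.7) = e^(−λ·3.58) − e^(−λ·11.7) = 0.65627 − 0.25247 ≈ 0.404.

0.404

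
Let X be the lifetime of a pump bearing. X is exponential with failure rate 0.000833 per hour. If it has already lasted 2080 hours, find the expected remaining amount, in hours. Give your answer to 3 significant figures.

1200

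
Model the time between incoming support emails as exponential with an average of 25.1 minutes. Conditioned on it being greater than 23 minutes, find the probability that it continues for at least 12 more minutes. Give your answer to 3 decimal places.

The rate is λ = 1/25.1 = 0.0398406 per minute.
By the memoryless property, P(X > 23+12 | X > 23) = P(X > 12).
P(X > 12) = e^(−0.47809) ≈ 0.620.

0.620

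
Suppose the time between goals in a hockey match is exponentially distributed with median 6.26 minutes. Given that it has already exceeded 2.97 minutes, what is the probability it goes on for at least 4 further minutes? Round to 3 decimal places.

0.642

For an exponential, median = ln(2)/λ, so λ = ln 2 / 6.26 = 0.110726 per minute.
P(X > s+t | X > s) = e^(−λ(s+t))/e^(−λs) = e^(−λt), independent of s = 2.97.
P(X > 4) = e^(−0.44291) ≈ 0.642.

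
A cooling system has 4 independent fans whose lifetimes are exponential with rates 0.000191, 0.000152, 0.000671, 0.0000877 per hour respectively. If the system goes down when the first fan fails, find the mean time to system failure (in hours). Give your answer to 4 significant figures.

The time to first failure is exponential with rate Σλ = 0.000191 + 0.000152 + 0.000671 + 0.0000877 = 0.0011017.
E[min] = 1/Σλ = 1/0.0011017 = 907.688 hours.

907.7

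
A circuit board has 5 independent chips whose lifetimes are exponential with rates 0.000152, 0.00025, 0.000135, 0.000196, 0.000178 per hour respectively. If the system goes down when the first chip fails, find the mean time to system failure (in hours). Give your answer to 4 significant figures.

The time to first failure is exponential with rate Σλ = 0.000152 + 0.00025 + 0.000135 + 0.000196 + 0.000178 = 0.000911.
E[min] = 1/Σλ = 1/0.000911 = 1097.69 hours.

1098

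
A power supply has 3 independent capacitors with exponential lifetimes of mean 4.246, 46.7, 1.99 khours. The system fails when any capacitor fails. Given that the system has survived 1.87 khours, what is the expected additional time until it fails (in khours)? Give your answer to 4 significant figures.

1.317

First-failure rate Σλ = 1/4.246 + 1/46.7 + 1/1.99 = 0.759442.
By memorylessness the expected residual is 1/Σλ = 1.31676 khours, regardless of the 1.87 already elapsed.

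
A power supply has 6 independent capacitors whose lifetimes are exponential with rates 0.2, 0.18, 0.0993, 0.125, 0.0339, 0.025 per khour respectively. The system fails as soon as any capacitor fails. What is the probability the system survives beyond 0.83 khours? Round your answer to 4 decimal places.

0.5767

The time to first failure is exponential with rate Σλ = 0.2 + 0.18 + 0.0993 + 0.125 + 0.0339 + 0.025 = 0.6632.
P(min > 0.83) = e^(−0.6632·0.83) = e^(−0.55046) ≈ 0.5767.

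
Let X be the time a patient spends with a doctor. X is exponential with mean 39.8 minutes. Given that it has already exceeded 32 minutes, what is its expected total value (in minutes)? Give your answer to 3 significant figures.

The rate is λ = 1/39.8 = 0.0251256 per minute.
By memorylessness, E[X | X > 32] = 32 + 1/λ = 32 + 39.8 = 71.8 minutes.

71.8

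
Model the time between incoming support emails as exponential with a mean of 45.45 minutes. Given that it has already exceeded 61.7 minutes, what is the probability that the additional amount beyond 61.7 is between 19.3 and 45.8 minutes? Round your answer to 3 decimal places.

0.289

The rate is λ = 1/45.45 = 0.0220022 per minute.
Memoryless: the residual past 61.7 is again Exp(λ).
P(19.3 < residual < 45.8) = e^(−λ·19.3) − e^(−λ·45.8) = 0.65400 − 0.36506 ≈ 0.289.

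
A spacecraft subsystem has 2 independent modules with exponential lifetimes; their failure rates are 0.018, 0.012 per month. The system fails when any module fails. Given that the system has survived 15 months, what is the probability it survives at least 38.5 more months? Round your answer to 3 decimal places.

Time to first failure ~ Exp(Σλ) with Σλ = 0.03.
By memorylessness, P(T > 15+38.5 | T > 15) = P(T > 38.5) = e^(−0.03·38.5) ≈ 0.315.

0.315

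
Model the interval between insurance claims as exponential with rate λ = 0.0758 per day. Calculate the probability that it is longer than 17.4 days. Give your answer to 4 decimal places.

P(X > 17.4) = e^(−λ·17.4) = e^(−1.3189) ≈ 0.2674.

0.2674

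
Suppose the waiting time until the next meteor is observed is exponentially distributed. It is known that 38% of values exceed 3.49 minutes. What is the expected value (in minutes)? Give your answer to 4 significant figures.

3.607

e^(−λ·3.49) = 0.38 ⇒ λ = −ln(0.38)/3.49 = 0.277245.
Mean = 1/λ = 3.60692 minutes.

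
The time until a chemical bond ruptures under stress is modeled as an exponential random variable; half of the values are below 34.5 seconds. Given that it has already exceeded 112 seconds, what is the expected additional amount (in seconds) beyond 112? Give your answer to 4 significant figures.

For an exponential, median = ln(2)/λ, so λ = ln 2 / 34.5 = 0.0200912 per second.
By memorylessness, the remaining amount past any threshold is again Exp(λ) with mean 1/λ = 49.773 seconds.

49.77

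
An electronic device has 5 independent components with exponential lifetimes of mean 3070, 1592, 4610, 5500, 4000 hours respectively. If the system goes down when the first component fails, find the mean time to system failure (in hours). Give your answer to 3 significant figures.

624

The first failure time is exponential with rate Σλ_i = 1/3070 + 1/1592 + 1/4610 + 1/5500 + 1/4000 = 0.00160261 per hour.
E[min] = 1/Σλ = 1/0.00160261 = 623.982 hours.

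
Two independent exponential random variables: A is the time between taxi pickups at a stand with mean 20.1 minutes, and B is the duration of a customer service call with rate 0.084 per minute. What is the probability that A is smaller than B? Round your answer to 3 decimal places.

0.372

λ_1 = 1/20.1 = 0.0497512, λ_2 = 0.084.
For independent exponentials, P(A < B) = λ_1/(λ_1+λ_2) = 0.0497512/0.133751 ≈ 0.372.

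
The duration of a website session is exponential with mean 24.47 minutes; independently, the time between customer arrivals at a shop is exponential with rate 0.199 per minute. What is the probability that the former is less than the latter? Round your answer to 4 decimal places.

0.1704

λ_1 = 1/24.47 = 0.0408664, λ_2 = 0.199.
For independent exponentials, P(the former < the latter) = λ_1/(λ_1+λ_2) = 0.0408664/0.239866 ≈ 0.1704.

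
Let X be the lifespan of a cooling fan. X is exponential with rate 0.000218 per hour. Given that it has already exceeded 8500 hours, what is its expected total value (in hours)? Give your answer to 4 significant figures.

By memorylessness, E[X | X > 8500] = 8500 + 1/λ = 8500 + 4587.16 = 13087.2 hours.

13090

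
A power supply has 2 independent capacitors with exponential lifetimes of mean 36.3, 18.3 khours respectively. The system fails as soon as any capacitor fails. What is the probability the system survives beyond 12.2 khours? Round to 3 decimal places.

The first failure time is exponential with rate Σλ_i = 1/36.3 + 1/18.3 = 0.082193 per khour.
P(min > 12.2) = e^(−0.082193·12.2) = e^(−1.0028) ≈ 0.367.

0.367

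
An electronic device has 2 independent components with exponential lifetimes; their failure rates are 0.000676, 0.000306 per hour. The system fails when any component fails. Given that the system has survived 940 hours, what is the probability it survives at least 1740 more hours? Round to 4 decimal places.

Time to first failure ~ Exp(Σλ) with Σλ = 0.000982.
By memorylessness, P(T > 940+1740 | T > 940) = P(T > 1740) = e^(−0.000982·1740) ≈ 0.1811.

0.1811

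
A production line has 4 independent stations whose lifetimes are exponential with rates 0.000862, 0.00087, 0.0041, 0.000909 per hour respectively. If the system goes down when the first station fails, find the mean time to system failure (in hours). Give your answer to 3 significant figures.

148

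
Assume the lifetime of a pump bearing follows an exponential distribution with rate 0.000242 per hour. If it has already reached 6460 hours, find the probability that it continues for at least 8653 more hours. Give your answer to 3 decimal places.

P(X > s+t | X > s) = e^(−λ(s+t))/e^(−λs) = e^(−λt), independent of s = 6460.
P(X > 8653) = e^(−2.094) ≈ 0.123.

0.123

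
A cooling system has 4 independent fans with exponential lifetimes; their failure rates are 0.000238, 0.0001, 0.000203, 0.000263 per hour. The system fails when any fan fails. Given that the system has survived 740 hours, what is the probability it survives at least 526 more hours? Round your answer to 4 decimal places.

Time to first failure ~ Exp(Σλ) with Σλ = 0.000804.
By memorylessness, P(T > 740+526 | T > 740) = P(T > 526) = e^(−0.000804·526) ≈ 0.6551.

0.6551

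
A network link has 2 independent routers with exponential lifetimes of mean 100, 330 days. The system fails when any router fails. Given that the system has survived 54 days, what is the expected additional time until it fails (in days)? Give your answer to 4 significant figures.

76.74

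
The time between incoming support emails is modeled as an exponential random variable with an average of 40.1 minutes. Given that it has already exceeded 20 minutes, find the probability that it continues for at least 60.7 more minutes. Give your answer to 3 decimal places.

0.220

The rate is λ = 1/40.1 = 0.0249377 per minute.
P(X > s+t | X > s) = e^(−λ(s+t))/e^(−λs) = e^(−λt), independent of s = 20.
P(X > 60.7) = e^(−1.5137) ≈ 0.220.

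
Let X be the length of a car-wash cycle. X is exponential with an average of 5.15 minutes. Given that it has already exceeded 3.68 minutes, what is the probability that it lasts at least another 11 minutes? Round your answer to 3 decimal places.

0.118

The rate is λ = 1/5.15 = 0.194175 per minute.
By the memoryless property, P(X > 3.68+11 | X > 3.68) = P(X > 11).
P(X > 11) = e^(−2.1359) ≈ 0.118.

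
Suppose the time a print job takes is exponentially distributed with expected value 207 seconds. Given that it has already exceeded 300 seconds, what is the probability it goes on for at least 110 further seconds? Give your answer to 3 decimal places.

0.588

The rate is λ = 1/207 = 0.00483092 per second.
By the memoryless property, P(X > 300+110 | X > 300) = P(X > 110).
P(X > 110) = e^(−0.5314) ≈ 0.588.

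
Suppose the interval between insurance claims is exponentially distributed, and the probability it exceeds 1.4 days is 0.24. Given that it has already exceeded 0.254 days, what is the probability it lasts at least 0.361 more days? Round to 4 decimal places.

From e^(−λ·1.4) = 0.24, λ = −ln(0.24)/1.4 = 1.01937.
Memoryless: P(X > 0.254+0.361 | X > 0.254) = P(X > 0.361) = e^(−1.01937·0.361) ≈ 0.6921.

0.6921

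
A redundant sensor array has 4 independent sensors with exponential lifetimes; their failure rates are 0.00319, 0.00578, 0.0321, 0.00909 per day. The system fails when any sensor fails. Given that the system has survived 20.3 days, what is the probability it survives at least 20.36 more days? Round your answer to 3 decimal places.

Time to first failure ~ Exp(Σλ) with Σλ = 0.05016.
By memorylessness, P(T > 20.3+20.36 | T > 20.3) = P(T > 20.36) = e^(−0.05016·20.36) ≈ 0.360.

0.360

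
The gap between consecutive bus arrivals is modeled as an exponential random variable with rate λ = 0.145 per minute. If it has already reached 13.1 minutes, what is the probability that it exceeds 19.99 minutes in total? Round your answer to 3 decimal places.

0.368

P(X > s+t | X > s) = e^(−λ(s+t))/e^(−λs) = e^(−λt), independent of s = 13.1.
P(X > 6.89) = e^(−0.99905) ≈ 0.368.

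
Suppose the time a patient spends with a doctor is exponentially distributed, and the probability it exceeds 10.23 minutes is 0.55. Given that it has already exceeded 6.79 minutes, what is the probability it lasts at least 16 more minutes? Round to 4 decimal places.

0.3926

From e^(−λ·10.23) = 0.55, λ = −ln(0.55)/10.23 = 0.0584396.
Memoryless: P(X > 6.79+16 | X > 6.79) = P(X > 16) = e^(−0.0584396·16) ≈ 0.3926.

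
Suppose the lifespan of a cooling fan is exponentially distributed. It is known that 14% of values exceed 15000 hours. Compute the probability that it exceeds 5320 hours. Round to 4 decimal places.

e^(−λ·15000) = 0.14 ⇒ λ = −ln(0.14)/15000 = 0.000131074.
P(X > 5320) = e^(−0.000131074·5320) = e^(−0.69731) ≈ 0.4979.

0.4979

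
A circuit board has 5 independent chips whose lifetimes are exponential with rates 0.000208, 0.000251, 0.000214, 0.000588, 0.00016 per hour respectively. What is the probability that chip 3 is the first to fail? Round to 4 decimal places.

0.1506

The time to first failure is exponential with rate Σλ = 0.000208 + 0.000251 + 0.000214 + 0.000588 + 0.00016 = 0.001421.
P(chip 3 first) = λ_3/Σλ = 0.000214/0.001421 ≈ 0.1506.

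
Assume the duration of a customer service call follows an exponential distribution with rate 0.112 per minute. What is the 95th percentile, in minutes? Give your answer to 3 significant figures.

26.7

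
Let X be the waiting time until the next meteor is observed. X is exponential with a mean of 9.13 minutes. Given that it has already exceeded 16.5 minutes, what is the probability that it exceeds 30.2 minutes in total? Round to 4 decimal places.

0.2230

The rate is λ = 1/9.13 = 0.109529 per minute.
The exponential is memoryless, so the remaining time is again Exp(λ): the condition X > 16.5 is irrelevant.
P(X > 13.7) = e^(−1.5005) ≈ 0.2230.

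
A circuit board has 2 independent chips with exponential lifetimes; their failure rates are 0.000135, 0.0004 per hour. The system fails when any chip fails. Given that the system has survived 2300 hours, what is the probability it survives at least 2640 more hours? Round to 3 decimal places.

0.244

Time to first failure ~ Exp(Σλ) with Σλ = 0.000535.
By memorylessness, P(T > 2300+2640 | T > 2300) = P(T > 2640) = e^(−0.000535·2640) ≈ 0.244.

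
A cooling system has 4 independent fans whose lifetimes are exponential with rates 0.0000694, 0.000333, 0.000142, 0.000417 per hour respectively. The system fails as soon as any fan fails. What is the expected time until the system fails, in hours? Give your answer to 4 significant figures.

The time to first failure is exponential with rate Σλ = 0.0000694 + 0.000333 + 0.000142 + 0.000417 = 0.0009614.
E[min] = 1/Σλ = 1/0.0009614 = 1040.15 hours.

1040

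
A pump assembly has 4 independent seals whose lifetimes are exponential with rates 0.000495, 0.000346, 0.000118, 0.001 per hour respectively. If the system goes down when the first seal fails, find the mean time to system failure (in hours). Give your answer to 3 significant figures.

The time to first failure is exponential with rate Σλ = 0.000495 + 0.000346 + 0.000118 + 0.001 = 0.001959.
E[min] = 1/Σλ = 1/0.001959 = 510.465 hours.

510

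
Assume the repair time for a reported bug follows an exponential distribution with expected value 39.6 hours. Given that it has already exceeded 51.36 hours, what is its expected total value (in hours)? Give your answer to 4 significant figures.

90.96

The rate is λ = 1/39.6 = 0.0252525 per hour.
By memorylessness, E[X | X > 51.36] = 51.36 + 1/λ = 51.36 + 39.6 = 90.96 hours.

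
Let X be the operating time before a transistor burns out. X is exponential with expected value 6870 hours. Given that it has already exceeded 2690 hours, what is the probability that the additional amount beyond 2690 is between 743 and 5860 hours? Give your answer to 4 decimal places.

0.4714

The rate is λ = 1/6870 = 0.00014556 per hour.
Memoryless: the residual past 2690 is again Exp(λ).
P(743 < residual < 5860) = e^(−λ·743) − e^(−λ·5860) = 0.89749 − 0.42614 ≈ 0.4714.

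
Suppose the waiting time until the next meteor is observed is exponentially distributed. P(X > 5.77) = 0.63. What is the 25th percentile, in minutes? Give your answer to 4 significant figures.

e^(−λ·5.77) = 0.63 ⇒ λ = −ln(0.63)/5.77 = 0.0800755.
25th percentile: 1 − e^(−λt) = 0.25, t = −ln(0.75)/λ = 3.59264 minutes.

3.593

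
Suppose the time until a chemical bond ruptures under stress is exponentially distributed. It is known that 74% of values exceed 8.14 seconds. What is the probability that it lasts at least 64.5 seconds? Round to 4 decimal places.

e^(−λ·8.14) = 0.74 ⇒ λ = −ln(0.74)/8.14 = 0.0369908.
P(X > 64.5) = e^(−0.0369908·64.5) = e^(−2.3859) ≈ 0.0920.

0.0920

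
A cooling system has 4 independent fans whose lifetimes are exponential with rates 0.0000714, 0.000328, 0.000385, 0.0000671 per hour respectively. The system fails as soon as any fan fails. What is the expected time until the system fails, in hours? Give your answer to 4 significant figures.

1174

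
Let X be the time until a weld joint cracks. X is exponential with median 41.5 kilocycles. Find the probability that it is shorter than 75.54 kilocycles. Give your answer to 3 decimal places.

For an exponential, median = ln(2)/λ, so λ = ln 2 / 41.5 = 0.0167023 per kilocycle.
P(X ≤ 75.54) = 1 − e^(−λ·75.54) = 1 − e^(−1.2617) ≈ 0.717.

0.717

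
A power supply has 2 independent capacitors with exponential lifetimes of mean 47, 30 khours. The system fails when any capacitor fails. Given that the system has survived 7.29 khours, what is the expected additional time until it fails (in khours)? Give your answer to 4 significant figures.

First-failure rate Σλ = 1/47 + 1/30 = 0.0546099.
By memorylessness the expected residual is 1/Σλ = 18.3117 khours, regardless of the 7.29 already elapsed.

18.31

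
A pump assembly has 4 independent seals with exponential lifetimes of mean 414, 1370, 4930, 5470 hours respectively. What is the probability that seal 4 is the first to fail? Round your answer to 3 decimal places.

0.052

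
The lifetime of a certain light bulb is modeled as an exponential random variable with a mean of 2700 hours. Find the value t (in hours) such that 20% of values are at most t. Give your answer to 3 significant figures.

602

The rate is λ = 1/2700 = 0.00037037 per hour.
Set 1 − e^(−λt) = 0.2, so t = −ln(0.8)/λ = 0.22314/0.00037037 ≈ 602.488 hours.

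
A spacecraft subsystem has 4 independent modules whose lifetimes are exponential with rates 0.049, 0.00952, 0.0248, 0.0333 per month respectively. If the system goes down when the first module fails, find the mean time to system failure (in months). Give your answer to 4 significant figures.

8.575

The time to first failure is exponential with rate Σλ = 0.049 + 0.00952 + 0.0248 + 0.0333 = 0.11662.
E[min] = 1/Σλ = 1/0.11662 = 8.57486 months.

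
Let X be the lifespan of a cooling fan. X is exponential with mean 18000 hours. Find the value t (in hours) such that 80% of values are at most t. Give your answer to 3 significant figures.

The rate is λ = 1/18000 = 0.0000555556 per hour.
Set 1 − e^(−λt) = 0.8, so t = −ln(0.2)/λ = 1.6094/0.0000555556 ≈ 28969.9 hours.

29000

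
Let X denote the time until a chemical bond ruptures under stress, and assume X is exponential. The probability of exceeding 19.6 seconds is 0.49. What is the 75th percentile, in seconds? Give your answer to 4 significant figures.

e^(−λ·19.6) = 0.49 ⇒ λ = −ln(0.49)/19.6 = 0.0363954.
75th percentile: 1 − e^(−λt) = 0.75, t = −ln(0.25)/λ = 38.0898 seconds.

38.09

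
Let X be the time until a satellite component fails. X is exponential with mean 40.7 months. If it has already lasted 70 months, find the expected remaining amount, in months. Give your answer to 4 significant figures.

40.70

The rate is λ = 1/40.7 = 0.02457 per month.
By memorylessness, the remaining amount past any threshold is again Exp(λ) with mean 1/λ = 40.7 months.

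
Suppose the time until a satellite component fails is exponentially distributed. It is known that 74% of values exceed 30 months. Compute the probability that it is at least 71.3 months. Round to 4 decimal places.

0.4889

e^(−λ·30) = 0.74 ⇒ λ = −ln(0.74)/30 = 0.0100368.
P(X > 71.3) = e^(−0.0100368·71.3) = e^(−0.71563) ≈ 0.4889.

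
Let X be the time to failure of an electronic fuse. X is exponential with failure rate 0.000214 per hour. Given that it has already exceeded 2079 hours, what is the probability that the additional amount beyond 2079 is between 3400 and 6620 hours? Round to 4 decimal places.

0.2405

Memoryless: the residual past 2079 is again Exp(λ).
P(3400 < residual < 6620) = e^(−λ·3400) − e^(−λ·6620) = 0.48307 − 0.24252 ≈ 0.2405.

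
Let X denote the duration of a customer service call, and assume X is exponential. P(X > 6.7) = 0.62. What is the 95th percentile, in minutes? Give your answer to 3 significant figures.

42.0

e^(−λ·6.7) = 0.62 ⇒ λ = −ln(0.62)/6.7 = 0.0713486.
95th percentile: 1 − e^(−λt) = 0.95, t = −ln(0.05)/λ = 41.9872 minutes.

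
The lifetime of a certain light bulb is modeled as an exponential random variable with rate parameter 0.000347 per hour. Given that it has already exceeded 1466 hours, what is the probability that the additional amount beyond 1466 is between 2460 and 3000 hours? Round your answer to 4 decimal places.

0.0728

Memoryless: the residual past 1466 is again Exp(λ).
P(2460 < residual < 3000) = e^(−λ·2460) − e^(−λ·3000) = 0.42587 − 0.35310 ≈ 0.0728.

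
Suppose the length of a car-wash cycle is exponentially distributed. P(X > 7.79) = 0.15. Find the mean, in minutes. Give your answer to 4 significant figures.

e^(−λ·7.79) = 0.15 ⇒ λ = −ln(0.15)/7.79 = 0.243533.
Mean = 1/λ = 4.10622 minutes.

4.106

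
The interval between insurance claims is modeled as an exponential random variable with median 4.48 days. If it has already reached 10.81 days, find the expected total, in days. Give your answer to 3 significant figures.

17.3

For an exponential, median = ln(2)/λ, so λ = ln 2 / 4.48 = 0.15472 per day.
By memorylessness, E[X | X > 10.81] = 10.81 + 1/λ = 10.81 + 6.46327 = 17.2733 days.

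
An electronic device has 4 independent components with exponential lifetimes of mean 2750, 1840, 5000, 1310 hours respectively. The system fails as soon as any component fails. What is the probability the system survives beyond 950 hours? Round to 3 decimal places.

0.169

The first failure time is exponential with rate Σλ_i = 1/2750 + 1/1840 + 1/5000 + 1/1310 = 0.00187047 per hour.
P(min > 950) = e^(−0.00187047·950) = e^(−1.7769) ≈ 0.169.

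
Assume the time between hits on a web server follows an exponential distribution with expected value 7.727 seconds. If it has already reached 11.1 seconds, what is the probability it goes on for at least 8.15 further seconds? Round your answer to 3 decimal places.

0.348

The rate is λ = 1/7.727 = 0.129416 per second.
By the memoryless property, P(X > 11.1+8.15 | X > 11.1) = P(X > 8.15).
P(X > 8.15) = e^(−1.0547) ≈ 0.348.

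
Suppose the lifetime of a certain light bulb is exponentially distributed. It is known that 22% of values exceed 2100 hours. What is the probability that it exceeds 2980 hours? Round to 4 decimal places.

e^(−λ·2100) = 0.22 ⇒ λ = −ln(0.22)/2100 = 0.000721013.
P(X > 2980) = e^(−0.000721013·2980) = e^(−2.1486) ≈ 0.1166.

0.1166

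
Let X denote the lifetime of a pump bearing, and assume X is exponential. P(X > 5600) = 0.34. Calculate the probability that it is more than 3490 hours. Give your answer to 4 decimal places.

e^(−λ·5600) = 0.34 ⇒ λ = −ln(0.34)/5600 = 0.000192645.
P(X > 3490) = e^(−0.000192645·3490) = e^(−0.67233) ≈ 0.5105.

0.5105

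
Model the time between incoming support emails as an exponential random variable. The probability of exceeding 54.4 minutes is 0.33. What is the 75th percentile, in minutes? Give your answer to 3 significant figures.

e^(−λ·54.4) = 0.33 ⇒ λ = −ln(0.33)/54.4 = 0.0203798.
75th percentile: 1 − e^(−λt) = 0.75, t = −ln(0.25)/λ = 68.0229 minutes.

68.0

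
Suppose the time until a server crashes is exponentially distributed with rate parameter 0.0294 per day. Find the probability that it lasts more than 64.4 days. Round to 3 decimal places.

0.151

P(X > 64.4) = e^(−λ·64.4) = e^(−1.8934) ≈ 0.151.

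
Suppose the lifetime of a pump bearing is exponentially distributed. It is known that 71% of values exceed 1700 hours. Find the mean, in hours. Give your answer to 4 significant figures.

4964

e^(−λ·1700) = 0.71 ⇒ λ = −ln(0.71)/1700 = 0.000201465.
Mean = 1/λ = 4963.64 hours.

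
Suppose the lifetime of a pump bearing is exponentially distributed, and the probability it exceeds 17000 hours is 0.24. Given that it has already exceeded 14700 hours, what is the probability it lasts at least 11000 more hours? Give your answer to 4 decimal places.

0.3972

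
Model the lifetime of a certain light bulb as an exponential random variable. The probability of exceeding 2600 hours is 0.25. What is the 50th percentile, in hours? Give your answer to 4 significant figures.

1300

e^(−λ·2600) = 0.25 ⇒ λ = −ln(0.25)/2600 = 0.00053319.
50th percentile: 1 − e^(−λt) = 0.5, t = −ln(0.5)/λ = 1300 hours.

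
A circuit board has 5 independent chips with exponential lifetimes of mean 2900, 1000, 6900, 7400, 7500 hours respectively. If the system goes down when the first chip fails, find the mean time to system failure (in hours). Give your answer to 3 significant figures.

569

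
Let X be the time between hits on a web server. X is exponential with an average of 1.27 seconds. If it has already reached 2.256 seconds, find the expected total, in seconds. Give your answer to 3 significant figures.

3.53

The rate is λ = 1/1.27 = 0.787402 per second.
By memorylessness, E[X | X > 2.256] = 2.256 + 1/λ = 2.256 + 1.27 = 3.526 seconds.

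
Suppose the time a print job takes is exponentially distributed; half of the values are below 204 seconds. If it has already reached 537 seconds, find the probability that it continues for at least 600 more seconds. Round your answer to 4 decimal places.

For an exponential, median = ln(2)/λ, so λ = ln 2 / 204 = 0.00339778 per second.
P(X > s+t | X > s) = e^(−λ(s+t))/e^(−λs) = e^(−λt), independent of s = 537.
P(X > 600) = e^(−2.0387) ≈ 0.1302.

0.1302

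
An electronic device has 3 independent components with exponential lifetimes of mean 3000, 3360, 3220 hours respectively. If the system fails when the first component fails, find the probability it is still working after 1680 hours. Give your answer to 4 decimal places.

0.2056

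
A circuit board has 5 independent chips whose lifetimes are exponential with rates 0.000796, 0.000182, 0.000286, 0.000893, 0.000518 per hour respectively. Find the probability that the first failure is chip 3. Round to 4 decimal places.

0.1069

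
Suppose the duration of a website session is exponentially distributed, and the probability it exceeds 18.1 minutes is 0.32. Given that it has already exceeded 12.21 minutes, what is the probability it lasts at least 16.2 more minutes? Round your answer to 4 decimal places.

From e^(−λ·18.1) = 0.32, λ = −ln(0.32)/18.1 = 0.0629522.
Memoryless: P(X > 12.21+16.2 | X > 12.21) = P(X > 16.2) = e^(−0.0629522·16.2) ≈ 0.3607.

0.3607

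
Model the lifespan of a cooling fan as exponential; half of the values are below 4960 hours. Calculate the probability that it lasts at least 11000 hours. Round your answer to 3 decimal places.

For an exponential, median = ln(2)/λ, so λ = ln 2 / 4960 = 0.000139747 per hour.
P(X > 11000) = e^(−λ·11000) = e^(−1.5372) ≈ 0.215.

0.215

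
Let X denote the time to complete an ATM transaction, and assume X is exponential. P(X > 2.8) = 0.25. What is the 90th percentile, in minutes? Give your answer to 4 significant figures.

e^(−λ·2.8) = 0.25 ⇒ λ = −ln(0.25)/2.8 = 0.495105.
90th percentile: 1 − e^(−λt) = 0.9, t = −ln(0.1)/λ = 4.6507 minutes.

4.651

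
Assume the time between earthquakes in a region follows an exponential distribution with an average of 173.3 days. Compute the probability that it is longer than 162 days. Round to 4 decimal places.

0.3927

The rate is λ = 1/173.3 = 0.00577034 per day.
P(X > 162) = e^(−λ·162) = e^(−0.9348) ≈ 0.3927.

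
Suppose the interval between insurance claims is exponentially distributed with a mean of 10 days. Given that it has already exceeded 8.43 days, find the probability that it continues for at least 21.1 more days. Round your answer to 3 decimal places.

0.121

The rate is λ = 1/10 = 0.1 per day.
The exponential is memoryless, so the remaining time is again Exp(λ): the condition X > 8.43 is irrelevant.
P(X > 21.1) = e^(−2.11) ≈ 0.121.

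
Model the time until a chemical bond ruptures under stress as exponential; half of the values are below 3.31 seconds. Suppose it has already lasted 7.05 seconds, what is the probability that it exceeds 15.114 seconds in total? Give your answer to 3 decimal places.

0.185

For an exponential, median = ln(2)/λ, so λ = ln 2 / 3.31 = 0.20941 per second.
P(X > s+t | X > s) = e^(−λ(s+t))/e^(−λs) = e^(−λt), independent of s = 7.05.
P(X > 8.064) = e^(−1.6887) ≈ 0.185.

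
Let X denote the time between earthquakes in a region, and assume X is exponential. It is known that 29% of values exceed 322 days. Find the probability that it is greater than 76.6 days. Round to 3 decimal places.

0.745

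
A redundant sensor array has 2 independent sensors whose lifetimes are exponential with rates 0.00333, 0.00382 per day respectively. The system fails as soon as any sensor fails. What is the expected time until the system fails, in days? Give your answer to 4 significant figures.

139.9

The time to first failure is exponential with rate Σλ = 0.00333 + 0.00382 = 0.00715.
E[min] = 1/Σλ = 1/0.00715 = 139.86 days.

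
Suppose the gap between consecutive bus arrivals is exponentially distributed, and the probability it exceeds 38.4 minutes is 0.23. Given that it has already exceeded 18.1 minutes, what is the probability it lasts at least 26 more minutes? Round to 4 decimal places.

0.3697

From e^(−λ·38.4) = 0.23, λ = −ln(0.23)/38.4 = 0.0382728.
Memoryless: P(X > 18.1+26 | X > 18.1) = P(X > 26) = e^(−0.0382728·26) ≈ 0.3697.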